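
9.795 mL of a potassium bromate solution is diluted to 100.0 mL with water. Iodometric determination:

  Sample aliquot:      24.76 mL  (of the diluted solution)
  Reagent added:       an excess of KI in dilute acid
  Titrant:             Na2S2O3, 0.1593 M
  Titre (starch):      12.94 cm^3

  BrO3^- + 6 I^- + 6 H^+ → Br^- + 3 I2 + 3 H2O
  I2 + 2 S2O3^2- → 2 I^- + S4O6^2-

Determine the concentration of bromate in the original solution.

n(S2O3^2-) = 0.01294 × 0.1593 = 2.061 × 10^-3 mol
n(I2) = n(S2O3^2-)/2 = 1.031 × 10^-3 mol
From the 1:3 ratio, n(BrO3^-) in the aliquot = 1/3 × 1.031 × 10^-3 = 3.436 × 10^-4 mol
[BrO3^-]_dilute = 3.436 × 10^-4 / 0.02476 = 0.01388 mol/L
[BrO3^-]_original = 0.01388 × 100.0/9.795 = 0.1417 mol/L

0.1417 M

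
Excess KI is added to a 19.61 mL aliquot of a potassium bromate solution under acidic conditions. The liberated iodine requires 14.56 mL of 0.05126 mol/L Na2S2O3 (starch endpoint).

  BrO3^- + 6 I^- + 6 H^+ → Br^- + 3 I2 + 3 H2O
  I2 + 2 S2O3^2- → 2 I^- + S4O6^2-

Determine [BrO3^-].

0.006343 mol/L

n(S2O3^2-) = 0.01456 × 0.05126 = 7.463 × 10^-4 mol
n(I2) = n(S2O3^2-)/2 = 3.732 × 10^-4 mol
From the 1:3 ratio, n(BrO3^-) in the aliquot = 1/3 × 3.732 × 10^-4 = 1.244 × 10^-4 mol
[BrO3^-] = 1.244 × 10^-4 / 0.01961 = 0.006343 mol/L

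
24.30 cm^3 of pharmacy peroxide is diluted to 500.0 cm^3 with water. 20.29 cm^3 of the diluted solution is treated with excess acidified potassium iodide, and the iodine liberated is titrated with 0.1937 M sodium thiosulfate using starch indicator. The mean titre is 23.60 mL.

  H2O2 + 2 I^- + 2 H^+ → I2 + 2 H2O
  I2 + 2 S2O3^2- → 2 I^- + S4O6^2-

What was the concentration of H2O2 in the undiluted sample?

n(S2O3^2-) = 0.02360 × 0.1937 = 4.571 × 10^-3 mol
n(I2) = n(S2O3^2-)/2 = 2.286 × 10^-3 mol
n(H2O2) in the aliquot = 2.286 × 10^-3 mol (1:1 ratio)
[H2O2]_dilute = 2.286 × 10^-3 / 0.02029 = 0.1126 mol/L
[H2O2]_original = 0.1126 × 500.0/24.30 = 2.318 mol/L

2.318 M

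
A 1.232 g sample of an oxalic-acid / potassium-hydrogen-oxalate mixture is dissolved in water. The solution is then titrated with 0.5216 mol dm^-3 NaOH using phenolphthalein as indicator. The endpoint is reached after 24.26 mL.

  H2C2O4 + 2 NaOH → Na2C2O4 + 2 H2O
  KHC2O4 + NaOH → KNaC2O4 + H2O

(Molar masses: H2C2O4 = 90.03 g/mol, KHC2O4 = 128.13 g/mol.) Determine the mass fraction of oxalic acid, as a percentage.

n(NaOH) = 0.02426 × 0.5216 = 0.01265 mol
Let x = n(H2C2O4), y = n(KHC2O4).
Titrant: 2x + 1y = 0.01265;  mass: 90.03x + 128.13y = 1.232
Solving, x = 2.342 × 10^-3 mol, y = 7.969 × 10^-3 mol
mass of H2C2O4 = 2.342 × 10^-3 × 90.03 = 0.2109 g
% H2C2O4 = 0.2109 / 1.232 × 100 = 17.12 %

17.12 %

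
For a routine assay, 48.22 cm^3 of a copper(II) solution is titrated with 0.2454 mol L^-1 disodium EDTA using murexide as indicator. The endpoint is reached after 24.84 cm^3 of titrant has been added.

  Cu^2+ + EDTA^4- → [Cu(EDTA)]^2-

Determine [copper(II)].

0.1264 mol/L

n(EDTA) = 0.02484 L × 0.2454 mol/L = 6.096 × 10^-3 mol
n(Cu2+) = 6.096 × 10^-3 mol (1:1 mole ratio)
[Cu2+] = 6.096 × 10^-3 mol / 0.04822 L = 0.1264 mol/L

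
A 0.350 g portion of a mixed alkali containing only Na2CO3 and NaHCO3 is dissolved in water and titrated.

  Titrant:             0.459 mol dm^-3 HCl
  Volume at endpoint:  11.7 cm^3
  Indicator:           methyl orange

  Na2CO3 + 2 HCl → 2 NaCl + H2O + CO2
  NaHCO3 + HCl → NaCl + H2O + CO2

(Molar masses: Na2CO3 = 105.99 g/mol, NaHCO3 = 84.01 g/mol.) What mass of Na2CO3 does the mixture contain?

n(HCl) = 0.0117 × 0.459 = 5.37 × 10^-3 mol
Let x = n(Na2CO3), y = n(NaHCO3).
Titrant: 2x + 1y = 5.37 × 10^-3;  mass: 105.99x + 84.01y = 0.350
Solving, x = 1.63 × 10^-3 mol, y = 2.11 × 10^-3 mol
mass of Na2CO3 = 1.63 × 10^-3 × 105.99 = 0.173 g

0.173 g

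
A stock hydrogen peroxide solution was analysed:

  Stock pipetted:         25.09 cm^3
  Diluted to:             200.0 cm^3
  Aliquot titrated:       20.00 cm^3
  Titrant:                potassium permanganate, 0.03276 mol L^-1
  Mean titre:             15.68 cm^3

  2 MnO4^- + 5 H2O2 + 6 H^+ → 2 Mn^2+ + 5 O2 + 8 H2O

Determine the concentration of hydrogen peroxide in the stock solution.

0.5118 mol/L

n(KMnO4) = 0.01568 × 0.03276 = 5.137 × 10^-4 mol
From the 5:2 ratio, n(H2O2) in the aliquot = 5/2 × 5.137 × 10^-4 = 1.284 × 10^-3 mol
[H2O2]_dilute = 1.284 × 10^-3 / 0.02000 = 0.06421 mol/L
Dilution factor = 200.0 / 25.09 = 7.971
[H2O2]_stock = 0.06421 × 7.971 = 0.5118 mol/L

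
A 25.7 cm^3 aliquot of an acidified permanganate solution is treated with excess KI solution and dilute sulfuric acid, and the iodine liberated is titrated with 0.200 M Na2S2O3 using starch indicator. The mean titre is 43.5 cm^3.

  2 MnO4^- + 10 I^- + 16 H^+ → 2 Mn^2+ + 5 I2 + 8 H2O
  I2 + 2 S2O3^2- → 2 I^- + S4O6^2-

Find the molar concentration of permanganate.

n(S2O3^2-) = 0.0435 × 0.200 = 8.70 × 10^-3 mol
n(I2) = n(S2O3^2-)/2 = 4.35 × 10^-3 mol
From the 2:5 ratio, n(MnO4^-) in the aliquot = 2/5 × 4.35 × 10^-3 = 1.74 × 10^-3 mol
[MnO4^-] = 1.74 × 10^-3 / 0.0257 = 0.0677 mol/L

0.0677 M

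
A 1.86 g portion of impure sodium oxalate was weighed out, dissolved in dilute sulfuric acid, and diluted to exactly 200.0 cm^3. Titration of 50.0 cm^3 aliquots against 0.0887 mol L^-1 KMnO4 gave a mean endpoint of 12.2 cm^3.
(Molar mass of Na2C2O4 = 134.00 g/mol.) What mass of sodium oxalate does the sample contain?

1.45 g

2 MnO4^- + 5 C2O4^2- + 16 H^+ → 2 Mn^2+ + 10 CO2 + 8 H2O
n(KMnO4) per titration = 0.0122 × 0.0887 = 1.08 × 10^-3 mol
From the 5:2 ratio, n(Na2C2O4) in each aliquot = 5/2 × 1.08 × 10^-3 = 2.71 × 10^-3 mol
n(Na2C2O4) in the whole flask = 2.71 × 10^-3 × 200.0/50.0 = 0.0108 mol
mass of Na2C2O4 = 0.0108 × 134.00 = 1.45 g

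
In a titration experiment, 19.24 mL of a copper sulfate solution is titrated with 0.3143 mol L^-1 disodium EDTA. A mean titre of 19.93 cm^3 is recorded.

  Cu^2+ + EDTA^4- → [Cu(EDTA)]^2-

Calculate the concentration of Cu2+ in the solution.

0.3256 mol/L

n(EDTA) = 0.01993 L × 0.3143 mol/L = 6.264 × 10^-3 mol
n(Cu2+) = 6.264 × 10^-3 mol (1:1 mole ratio)
[Cu2+] = 6.264 × 10^-3 mol / 0.01924 L = 0.3256 mol/L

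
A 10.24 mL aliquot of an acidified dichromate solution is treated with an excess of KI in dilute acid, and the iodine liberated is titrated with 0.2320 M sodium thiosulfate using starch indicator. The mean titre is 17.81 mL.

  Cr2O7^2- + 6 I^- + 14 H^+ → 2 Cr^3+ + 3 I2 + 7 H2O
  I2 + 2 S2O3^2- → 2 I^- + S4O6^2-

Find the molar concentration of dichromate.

0.06725 M

n(S2O3^2-) = 0.01781 × 0.2320 = 4.132 × 10^-3 mol
n(I2) = n(S2O3^2-)/2 = 2.066 × 10^-3 mol
From the 1:3 ratio, n(Cr2O7^2-) in the aliquot = 1/3 × 2.066 × 10^-3 = 6.887 × 10^-4 mol
[Cr2O7^2-] = 6.887 × 10^-4 / 0.01024 = 0.06725 mol/L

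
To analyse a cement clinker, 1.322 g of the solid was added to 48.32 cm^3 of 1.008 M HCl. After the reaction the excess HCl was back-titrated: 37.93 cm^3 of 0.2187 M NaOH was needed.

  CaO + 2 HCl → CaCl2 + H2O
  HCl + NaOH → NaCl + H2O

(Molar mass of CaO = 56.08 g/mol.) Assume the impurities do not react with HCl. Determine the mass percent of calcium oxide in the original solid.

n(HCl) added = 0.04832 × 1.008 = 0.04871 mol
n(NaOH) used in back-titration = 0.03793 × 0.2187 = 8.295 × 10^-3 mol
n(HCl) left over = 8.295 × 10^-3 mol (1:1 ratio)
n(HCl) consumed by analyte = 0.04871 − 8.295 × 10^-3 = 0.04041 mol
From the 1:2 ratio, n(CaO) = 1/2 × 0.04041 = 0.02021 mol
mass of CaO = 0.02021 × 56.08 = 1.133 g
% CaO = 1.133 / 1.322 × 100 = 85.71 %

85.71 %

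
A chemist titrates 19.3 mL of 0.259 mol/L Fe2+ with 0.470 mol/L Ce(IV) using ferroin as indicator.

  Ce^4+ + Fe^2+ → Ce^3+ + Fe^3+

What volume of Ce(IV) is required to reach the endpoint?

10.6 mL

n(Fe2+) = 0.0193 L × 0.259 mol/L = 5.00 × 10^-3 mol
n(Ce4+) = 5.00 × 10^-3 mol (1:1 stoichiometry)
V(Ce4+) = 5.00 × 10^-3 mol / 0.470 mol/L = 0.0106 L = 10.6 mL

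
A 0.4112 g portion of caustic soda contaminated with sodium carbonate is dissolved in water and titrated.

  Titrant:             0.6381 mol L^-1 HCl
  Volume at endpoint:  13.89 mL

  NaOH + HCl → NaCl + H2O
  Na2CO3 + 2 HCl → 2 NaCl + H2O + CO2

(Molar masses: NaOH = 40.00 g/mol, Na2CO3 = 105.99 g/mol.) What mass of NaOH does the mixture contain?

n(HCl) = 0.01389 × 0.6381 = 8.863 × 10^-3 mol
Let x = n(NaOH), y = n(Na2CO3).
Titrant: 1x + 2y = 8.863 × 10^-3;  mass: 40.00x + 105.99y = 0.4112
Solving, x = 4.502 × 10^-3 mol, y = 2.181 × 10^-3 mol
mass of NaOH = 4.502 × 10^-3 × 40.00 = 0.1801 g

0.1801 g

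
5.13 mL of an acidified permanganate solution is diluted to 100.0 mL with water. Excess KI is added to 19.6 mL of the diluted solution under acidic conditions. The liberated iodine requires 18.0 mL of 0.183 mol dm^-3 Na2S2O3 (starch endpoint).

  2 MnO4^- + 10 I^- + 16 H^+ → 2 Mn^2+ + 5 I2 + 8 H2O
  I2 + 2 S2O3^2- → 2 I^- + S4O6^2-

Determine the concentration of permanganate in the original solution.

n(S2O3^2-) = 0.0180 × 0.183 = 3.29 × 10^-3 mol
n(I2) = n(S2O3^2-)/2 = 1.65 × 10^-3 mol
From the 2:5 ratio, n(MnO4^-) in the aliquot = 2/5 × 1.65 × 10^-3 = 6.59 × 10^-4 mol
[MnO4^-]_dilute = 6.59 × 10^-4 / 0.0196 = 0.0336 mol/L
[MnO4^-]_original = 0.0336 × 100.0/5.13 = 0.655 mol/L

0.655 mol/L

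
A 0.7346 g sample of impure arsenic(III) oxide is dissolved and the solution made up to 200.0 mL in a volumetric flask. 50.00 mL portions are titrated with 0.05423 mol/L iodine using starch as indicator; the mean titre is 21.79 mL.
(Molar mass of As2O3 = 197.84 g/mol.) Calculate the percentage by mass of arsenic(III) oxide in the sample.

63.65 %

As2O3 + 2 I2 + 2 H2O → As2O5 + 4 HI
n(I2) per titration = 0.02179 × 0.05423 = 1.182 × 10^-3 mol
From the 1:2 ratio, n(As2O3) in each aliquot = 1/2 × 1.182 × 10^-3 = 5.908 × 10^-4 mol
n(As2O3) in the whole flask = 5.908 × 10^-4 × 200.0/50.00 = 2.363 × 10^-3 mol
mass of As2O3 = 2.363 × 10^-3 × 197.84 = 0.4676 g
% As2O3 = 0.4676 / 0.7346 × 100 = 63.65 %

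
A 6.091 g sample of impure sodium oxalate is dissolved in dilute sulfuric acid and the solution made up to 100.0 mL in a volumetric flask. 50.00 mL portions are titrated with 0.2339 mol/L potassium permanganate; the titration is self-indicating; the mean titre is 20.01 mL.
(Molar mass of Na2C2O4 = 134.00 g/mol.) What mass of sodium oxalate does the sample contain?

3.136 g

2 MnO4^- + 5 C2O4^2- + 16 H^+ → 2 Mn^2+ + 10 CO2 + 8 H2O
n(KMnO4) per titration = 0.02001 × 0.2339 = 4.680 × 10^-3 mol
From the 5:2 ratio, n(Na2C2O4) in each aliquot = 5/2 × 4.680 × 10^-3 = 0.01170 mol
n(Na2C2O4) in the whole flask = 0.01170 × 100.0/50.00 = 0.02340 mol
mass of Na2C2O4 = 0.02340 × 134.00 = 3.136 g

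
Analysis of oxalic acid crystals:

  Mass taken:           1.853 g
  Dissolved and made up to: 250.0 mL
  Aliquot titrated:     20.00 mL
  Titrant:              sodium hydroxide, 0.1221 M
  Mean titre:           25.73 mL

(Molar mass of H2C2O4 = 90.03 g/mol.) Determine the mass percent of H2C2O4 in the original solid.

95.40 %

H2C2O4 + 2 NaOH → Na2C2O4 + 2 H2O
n(NaOH) per titration = 0.02573 × 0.1221 = 3.142 × 10^-3 mol
From the 1:2 ratio, n(H2C2O4) in each aliquot = 1/2 × 3.142 × 10^-3 = 1.571 × 10^-3 mol
n(H2C2O4) in the whole flask = 1.571 × 10^-3 × 250.0/20.00 = 0.01964 mol
mass of H2C2O4 = 0.01964 × 90.03 = 1.768 g
% H2C2O4 = 1.768 / 1.853 × 100 = 95.40 %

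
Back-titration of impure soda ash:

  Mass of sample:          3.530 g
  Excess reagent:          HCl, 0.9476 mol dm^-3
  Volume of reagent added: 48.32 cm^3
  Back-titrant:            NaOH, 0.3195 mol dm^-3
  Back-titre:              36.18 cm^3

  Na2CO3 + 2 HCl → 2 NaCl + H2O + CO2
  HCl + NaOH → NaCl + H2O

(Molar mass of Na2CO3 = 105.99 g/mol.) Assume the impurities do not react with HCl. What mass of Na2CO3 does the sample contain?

1.814 g

n(HCl) added = 0.04832 × 0.9476 = 0.04579 mol
n(NaOH) used in back-titration = 0.03618 × 0.3195 = 0.01156 mol
n(HCl) left over = 0.01156 mol (1:1 ratio)
n(HCl) consumed by analyte = 0.04579 − 0.01156 = 0.03423 mol
From the 1:2 ratio, n(Na2CO3) = 1/2 × 0.03423 = 0.01711 mol
mass of Na2CO3 = 0.01711 × 105.99 = 1.814 g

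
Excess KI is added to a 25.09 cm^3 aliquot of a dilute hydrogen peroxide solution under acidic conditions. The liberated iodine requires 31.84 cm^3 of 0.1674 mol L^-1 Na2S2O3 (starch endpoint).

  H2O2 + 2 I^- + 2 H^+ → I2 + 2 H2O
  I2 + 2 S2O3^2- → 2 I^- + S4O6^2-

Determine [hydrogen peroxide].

0.1062 mol/L

n(S2O3^2-) = 0.03184 × 0.1674 = 5.330 × 10^-3 mol
n(I2) = n(S2O3^2-)/2 = 2.665 × 10^-3 mol
n(H2O2) in the aliquot = 2.665 × 10^-3 mol (1:1 ratio)
[H2O2] = 2.665 × 10^-3 / 0.02509 = 0.1062 mol/L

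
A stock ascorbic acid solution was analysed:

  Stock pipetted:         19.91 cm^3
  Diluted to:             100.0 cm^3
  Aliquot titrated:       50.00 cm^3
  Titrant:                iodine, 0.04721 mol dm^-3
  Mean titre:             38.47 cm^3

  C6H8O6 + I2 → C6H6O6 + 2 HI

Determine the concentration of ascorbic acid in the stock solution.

0.1824 mol/L

n(I2) = 0.03847 × 0.04721 = 1.816 × 10^-3 mol
n(C6H8O6) in the aliquot = 1.816 × 10^-3 mol (1:1 ratio)
[C6H8O6]_dilute = 1.816 × 10^-3 / 0.05000 = 0.03632 mol/L
Dilution factor = 100.0 / 19.91 = 5.023
[C6H8O6]_stock = 0.03632 × 5.023 = 0.1824 mol/L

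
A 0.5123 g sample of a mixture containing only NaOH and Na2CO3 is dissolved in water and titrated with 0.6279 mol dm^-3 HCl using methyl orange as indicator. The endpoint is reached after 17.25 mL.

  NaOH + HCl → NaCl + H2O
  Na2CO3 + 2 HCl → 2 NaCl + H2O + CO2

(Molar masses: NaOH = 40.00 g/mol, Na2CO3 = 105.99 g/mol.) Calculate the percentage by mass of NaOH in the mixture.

n(HCl) = 0.01725 × 0.6279 = 0.01083 mol
Let x = n(NaOH), y = n(Na2CO3).
Titrant: 1x + 2y = 0.01083;  mass: 40.00x + 105.99y = 0.5123
Solving, x = 4.748 × 10^-3 mol, y = 3.042 × 10^-3 mol
mass of NaOH = 4.748 × 10^-3 × 40.00 = 0.1899 g
% NaOH = 0.1899 / 0.5123 × 100 = 37.07 %

37.07 %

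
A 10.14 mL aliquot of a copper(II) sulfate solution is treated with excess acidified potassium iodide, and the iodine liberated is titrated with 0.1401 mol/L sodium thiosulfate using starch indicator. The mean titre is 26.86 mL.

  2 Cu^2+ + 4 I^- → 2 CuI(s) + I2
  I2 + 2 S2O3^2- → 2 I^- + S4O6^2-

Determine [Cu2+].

0.3711 mol/L

n(S2O3^2-) = 0.02686 × 0.1401 = 3.763 × 10^-3 mol
n(I2) = n(S2O3^2-)/2 = 1.882 × 10^-3 mol
From the 2:1 ratio, n(Cu2+) in the aliquot = 2/1 × 1.882 × 10^-3 = 3.763 × 10^-3 mol
[Cu2+] = 3.763 × 10^-3 / 0.01014 = 0.3711 mol/L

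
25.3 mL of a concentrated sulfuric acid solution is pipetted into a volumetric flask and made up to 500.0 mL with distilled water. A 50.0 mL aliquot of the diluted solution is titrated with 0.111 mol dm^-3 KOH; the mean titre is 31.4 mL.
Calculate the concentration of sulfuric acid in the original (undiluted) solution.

H2SO4 + 2 KOH → K2SO4 + 2 H2O
n(KOH) = 0.0314 × 0.111 = 3.49 × 10^-3 mol
From the 1:2 ratio, n(H2SO4) in the aliquot = 1/2 × 3.49 × 10^-3 = 1.74 × 10^-3 mol
[H2SO4]_dilute = 1.74 × 10^-3 / 0.0500 = 0.0349 mol/L
Dilution factor = 500.0 / 25.3 = 19.76
[H2SO4]_stock = 0.0349 × 19.76 = 0.689 mol/L

0.689 mol/L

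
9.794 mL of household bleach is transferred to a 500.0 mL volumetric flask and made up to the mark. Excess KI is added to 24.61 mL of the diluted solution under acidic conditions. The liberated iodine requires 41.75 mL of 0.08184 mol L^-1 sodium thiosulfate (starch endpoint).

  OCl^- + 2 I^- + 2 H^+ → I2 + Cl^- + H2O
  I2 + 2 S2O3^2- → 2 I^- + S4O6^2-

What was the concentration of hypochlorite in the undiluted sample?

n(S2O3^2-) = 0.04175 × 0.08184 = 3.417 × 10^-3 mol
n(I2) = n(S2O3^2-)/2 = 1.708 × 10^-3 mol
n(OCl^-) in the aliquot = 1.708 × 10^-3 mol (1:1 ratio)
[OCl^-]_dilute = 1.708 × 10^-3 / 0.02461 = 0.06942 mol/L
[OCl^-]_original = 0.06942 × 500.0/9.794 = 3.544 mol/L

3.544 mol/L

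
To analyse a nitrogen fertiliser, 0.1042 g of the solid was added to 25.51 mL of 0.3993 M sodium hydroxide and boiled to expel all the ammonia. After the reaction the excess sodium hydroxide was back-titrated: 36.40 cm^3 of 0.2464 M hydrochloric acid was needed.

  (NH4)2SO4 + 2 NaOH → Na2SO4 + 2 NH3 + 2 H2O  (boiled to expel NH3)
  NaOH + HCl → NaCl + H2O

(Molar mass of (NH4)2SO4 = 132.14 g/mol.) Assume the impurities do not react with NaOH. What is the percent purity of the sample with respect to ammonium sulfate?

n(NaOH) added = 0.02551 × 0.3993 = 0.01019 mol
n(HCl) used in back-titration = 0.03640 × 0.2464 = 8.969 × 10^-3 mol
n(NaOH) left over = 8.969 × 10^-3 mol (1:1 ratio)
n(NaOH) consumed by analyte = 0.01019 − 8.969 × 10^-3 = 1.217 × 10^-3 mol
From the 1:2 ratio, n((NH4)2SO4) = 1/2 × 1.217 × 10^-3 = 6.086 × 10^-4 mol
mass of (NH4)2SO4 = 6.086 × 10^-4 × 132.14 = 0.08042 g
% (NH4)2SO4 = 0.08042 / 0.1042 × 100 = 77.18 %

77.18 %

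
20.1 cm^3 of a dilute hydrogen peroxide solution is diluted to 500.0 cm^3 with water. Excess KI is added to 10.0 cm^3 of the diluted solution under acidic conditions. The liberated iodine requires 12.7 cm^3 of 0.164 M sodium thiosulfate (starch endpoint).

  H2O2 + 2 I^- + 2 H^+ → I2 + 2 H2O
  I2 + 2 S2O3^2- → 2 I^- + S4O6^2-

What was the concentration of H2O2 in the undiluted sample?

n(S2O3^2-) = 0.0127 × 0.164 = 2.08 × 10^-3 mol
n(I2) = n(S2O3^2-)/2 = 1.04 × 10^-3 mol
n(H2O2) in the aliquot = 1.04 × 10^-3 mol (1:1 ratio)
[H2O2]_dilute = 1.04 × 10^-3 / 0.0100 = 0.104 mol/L
[H2O2]_original = 0.104 × 500.0/20.1 = 2.59 mol/L

2.59 M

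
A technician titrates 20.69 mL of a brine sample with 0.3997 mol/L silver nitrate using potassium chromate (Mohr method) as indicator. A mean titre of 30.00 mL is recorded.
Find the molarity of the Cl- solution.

0.5796 mol/L

Ag^+ + Cl^- → AgCl(s)
n(AgNO3) = 0.03000 L × 0.3997 mol/L = 0.01199 mol
n(Cl-) = 0.01199 mol (1:1 mole ratio)
[Cl-] = 0.01199 mol / 0.02069 L = 0.5796 mol/L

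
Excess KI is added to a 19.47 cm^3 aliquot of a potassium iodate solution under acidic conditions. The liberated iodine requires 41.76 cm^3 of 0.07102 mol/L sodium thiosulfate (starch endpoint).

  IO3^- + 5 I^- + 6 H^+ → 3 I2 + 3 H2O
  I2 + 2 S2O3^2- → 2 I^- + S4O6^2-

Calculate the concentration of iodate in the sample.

n(S2O3^2-) = 0.04176 × 0.07102 = 2.966 × 10^-3 mol
n(I2) = n(S2O3^2-)/2 = 1.483 × 10^-3 mol
From the 1:3 ratio, n(IO3^-) in the aliquot = 1/3 × 1.483 × 10^-3 = 4.943 × 10^-4 mol
[IO3^-] = 4.943 × 10^-4 / 0.01947 = 0.02539 mol/L

0.02539 mol/L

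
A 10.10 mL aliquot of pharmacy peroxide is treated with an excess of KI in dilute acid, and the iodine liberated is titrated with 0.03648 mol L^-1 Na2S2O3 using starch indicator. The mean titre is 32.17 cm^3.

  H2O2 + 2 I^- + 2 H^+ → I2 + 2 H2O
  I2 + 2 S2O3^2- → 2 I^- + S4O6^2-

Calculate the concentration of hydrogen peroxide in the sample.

n(S2O3^2-) = 0.03217 × 0.03648 = 1.174 × 10^-3 mol
n(I2) = n(S2O3^2-)/2 = 5.868 × 10^-4 mol
n(H2O2) in the aliquot = 5.868 × 10^-4 mol (1:1 ratio)
[H2O2] = 5.868 × 10^-4 / 0.01010 = 0.05810 mol/L

0.05810 mol/L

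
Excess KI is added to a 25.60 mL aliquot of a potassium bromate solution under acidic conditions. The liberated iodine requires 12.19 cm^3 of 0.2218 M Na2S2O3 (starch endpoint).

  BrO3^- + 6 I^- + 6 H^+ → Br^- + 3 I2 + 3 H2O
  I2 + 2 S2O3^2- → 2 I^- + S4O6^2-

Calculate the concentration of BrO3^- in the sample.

n(S2O3^2-) = 0.01219 × 0.2218 = 2.704 × 10^-3 mol
n(I2) = n(S2O3^2-)/2 = 1.352 × 10^-3 mol
From the 1:3 ratio, n(BrO3^-) in the aliquot = 1/3 × 1.352 × 10^-3 = 4.506 × 10^-4 mol
[BrO3^-] = 4.506 × 10^-4 / 0.02560 = 0.01760 mol/L

0.01760 M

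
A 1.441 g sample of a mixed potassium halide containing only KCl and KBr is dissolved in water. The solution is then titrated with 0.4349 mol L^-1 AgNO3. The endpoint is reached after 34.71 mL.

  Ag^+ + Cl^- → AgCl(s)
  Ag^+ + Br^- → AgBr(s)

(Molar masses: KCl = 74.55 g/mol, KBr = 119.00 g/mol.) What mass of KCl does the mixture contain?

0.5960 g

n(AgNO3) = 0.03471 × 0.4349 = 0.01510 mol
Let x = n(KCl), y = n(KBr).
Titrant: 1x + 1y = 0.01510;  mass: 74.55x + 119.00y = 1.441
Solving, x = 7.994 × 10^-3 mol, y = 7.101 × 10^-3 mol
mass of KCl = 7.994 × 10^-3 × 74.55 = 0.5960 g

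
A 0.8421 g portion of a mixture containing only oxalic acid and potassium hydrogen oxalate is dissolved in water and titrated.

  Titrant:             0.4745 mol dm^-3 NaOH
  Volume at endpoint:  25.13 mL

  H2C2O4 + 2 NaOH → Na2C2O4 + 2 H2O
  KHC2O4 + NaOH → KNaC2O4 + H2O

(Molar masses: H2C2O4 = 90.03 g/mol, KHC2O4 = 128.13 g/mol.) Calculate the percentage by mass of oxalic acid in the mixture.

44.10 %

n(NaOH) = 0.02513 × 0.4745 = 0.01192 mol
Let x = n(H2C2O4), y = n(KHC2O4).
Titrant: 2x + 1y = 0.01192;  mass: 90.03x + 128.13y = 0.8421
Solving, x = 4.125 × 10^-3 mol, y = 3.674 × 10^-3 mol
mass of H2C2O4 = 4.125 × 10^-3 × 90.03 = 0.3714 g
% H2C2O4 = 0.3714 / 0.8421 × 100 = 44.10 %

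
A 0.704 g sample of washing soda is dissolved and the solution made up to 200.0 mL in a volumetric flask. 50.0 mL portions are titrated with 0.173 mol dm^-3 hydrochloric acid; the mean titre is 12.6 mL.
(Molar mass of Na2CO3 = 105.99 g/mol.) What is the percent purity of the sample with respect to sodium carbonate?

Na2CO3 + 2 HCl → 2 NaCl + H2O + CO2
n(HCl) per titration = 0.0126 × 0.173 = 2.18 × 10^-3 mol
From the 1:2 ratio, n(Na2CO3) in each aliquot = 1/2 × 2.18 × 10^-3 = 1.09 × 10^-3 mol
n(Na2CO3) in the whole flask = 1.09 × 10^-3 × 200.0/50.0 = 4.36 × 10^-3 mol
mass of Na2CO3 = 4.36 × 10^-3 × 105.99 = 0.462 g
% Na2CO3 = 0.462 / 0.704 × 100 = 65.6 %

65.6 %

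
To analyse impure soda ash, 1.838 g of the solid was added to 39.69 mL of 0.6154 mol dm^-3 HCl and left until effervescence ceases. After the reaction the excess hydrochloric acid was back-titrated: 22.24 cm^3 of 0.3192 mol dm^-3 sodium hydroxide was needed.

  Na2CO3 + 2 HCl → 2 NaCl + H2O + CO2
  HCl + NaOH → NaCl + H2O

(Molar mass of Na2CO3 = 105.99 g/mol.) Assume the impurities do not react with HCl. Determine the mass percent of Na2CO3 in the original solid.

49.96 %

n(HCl) added = 0.03969 × 0.6154 = 0.02443 mol
n(NaOH) used in back-titration = 0.02224 × 0.3192 = 7.099 × 10^-3 mol
n(HCl) left over = 7.099 × 10^-3 mol (1:1 ratio)
n(HCl) consumed by analyte = 0.02443 − 7.099 × 10^-3 = 0.01733 mol
From the 1:2 ratio, n(Na2CO3) = 1/2 × 0.01733 = 8.663 × 10^-3 mol
mass of Na2CO3 = 8.663 × 10^-3 × 105.99 = 0.9182 g
% Na2CO3 = 0.9182 / 1.838 × 100 = 49.96 %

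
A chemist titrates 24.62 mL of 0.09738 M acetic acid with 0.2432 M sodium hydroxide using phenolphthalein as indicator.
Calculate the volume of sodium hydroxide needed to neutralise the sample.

9.858 mL

CH3COOH + NaOH → CH3COONa + H2O
n(CH3COOH) = 0.02462 L × 0.09738 mol/L = 2.397 × 10^-3 mol
n(NaOH) = 2.397 × 10^-3 mol (1:1 stoichiometry)
V(NaOH) = 2.397 × 10^-3 mol / 0.2432 mol/L = 0.009858 L = 9.858 mL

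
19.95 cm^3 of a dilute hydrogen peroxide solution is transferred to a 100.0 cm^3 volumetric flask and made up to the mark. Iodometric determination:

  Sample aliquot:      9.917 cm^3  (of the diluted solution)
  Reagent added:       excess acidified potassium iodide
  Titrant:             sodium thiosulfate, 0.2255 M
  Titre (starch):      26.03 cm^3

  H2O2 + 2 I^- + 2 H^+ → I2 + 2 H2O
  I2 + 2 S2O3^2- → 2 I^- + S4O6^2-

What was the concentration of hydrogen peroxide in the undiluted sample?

1.483 M

n(S2O3^2-) = 0.02603 × 0.2255 = 5.870 × 10^-3 mol
n(I2) = n(S2O3^2-)/2 = 2.935 × 10^-3 mol
n(H2O2) in the aliquot = 2.935 × 10^-3 mol (1:1 ratio)
[H2O2]_dilute = 2.935 × 10^-3 / 0.009917 = 0.2959 mol/L
[H2O2]_original = 0.2959 × 100.0/19.95 = 1.483 mol/L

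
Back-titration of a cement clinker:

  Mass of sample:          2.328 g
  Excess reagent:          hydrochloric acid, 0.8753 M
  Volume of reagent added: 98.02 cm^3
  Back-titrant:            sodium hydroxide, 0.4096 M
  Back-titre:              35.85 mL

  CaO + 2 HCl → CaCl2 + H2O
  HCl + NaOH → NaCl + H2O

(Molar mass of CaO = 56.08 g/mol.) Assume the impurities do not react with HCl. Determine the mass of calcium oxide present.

n(HCl) added = 0.09802 × 0.8753 = 0.08580 mol
n(NaOH) used in back-titration = 0.03585 × 0.4096 = 0.01468 mol
n(HCl) left over = 0.01468 mol (1:1 ratio)
n(HCl) consumed by analyte = 0.08580 − 0.01468 = 0.07111 mol
From the 1:2 ratio, n(CaO) = 1/2 × 0.07111 = 0.03556 mol
mass of CaO = 0.03556 × 56.08 = 1.994 g

1.994 g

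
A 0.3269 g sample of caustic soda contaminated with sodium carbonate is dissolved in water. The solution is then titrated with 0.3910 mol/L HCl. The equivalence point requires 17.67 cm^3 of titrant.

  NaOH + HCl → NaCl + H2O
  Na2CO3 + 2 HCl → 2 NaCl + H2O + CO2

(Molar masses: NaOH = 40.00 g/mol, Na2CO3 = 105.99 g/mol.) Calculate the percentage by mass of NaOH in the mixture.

n(HCl) = 0.01767 × 0.3910 = 6.909 × 10^-3 mol
Let x = n(NaOH), y = n(Na2CO3).
Titrant: 1x + 2y = 6.909 × 10^-3;  mass: 40.00x + 105.99y = 0.3269
Solving, x = 3.020 × 10^-3 mol, y = 1.945 × 10^-3 mol
mass of NaOH = 3.020 × 10^-3 × 40.00 = 0.1208 g
% NaOH = 0.1208 / 0.3269 × 100 = 36.95 %

36.95 %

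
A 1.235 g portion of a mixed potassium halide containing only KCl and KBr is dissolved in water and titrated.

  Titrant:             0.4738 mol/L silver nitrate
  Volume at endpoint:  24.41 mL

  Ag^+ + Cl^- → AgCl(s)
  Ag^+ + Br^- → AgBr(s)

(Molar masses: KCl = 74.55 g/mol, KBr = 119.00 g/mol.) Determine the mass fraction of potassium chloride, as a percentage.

19.19 %

n(AgNO3) = 0.02441 × 0.4738 = 0.01157 mol
Let x = n(KCl), y = n(KBr).
Titrant: 1x + 1y = 0.01157;  mass: 74.55x + 119.00y = 1.235
Solving, x = 3.179 × 10^-3 mol, y = 8.387 × 10^-3 mol
mass of KCl = 3.179 × 10^-3 × 74.55 = 0.2370 g
% KCl = 0.2370 / 1.235 × 100 = 19.19 %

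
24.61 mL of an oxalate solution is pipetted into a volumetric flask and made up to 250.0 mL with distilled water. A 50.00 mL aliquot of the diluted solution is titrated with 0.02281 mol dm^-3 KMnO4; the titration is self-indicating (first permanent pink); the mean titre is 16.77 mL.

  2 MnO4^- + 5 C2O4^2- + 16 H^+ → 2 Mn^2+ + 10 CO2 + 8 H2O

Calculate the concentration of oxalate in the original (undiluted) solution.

0.1943 mol/L

n(KMnO4) = 0.01677 × 0.02281 = 3.825 × 10^-4 mol
From the 5:2 ratio, n(C2O4^2-) in the aliquot = 5/2 × 3.825 × 10^-4 = 9.563 × 10^-4 mol
[C2O4^2-]_dilute = 9.563 × 10^-4 / 0.05000 = 0.01913 mol/L
Dilution factor = 250.0 / 24.61 = 10.16
[C2O4^2-]_stock = 0.01913 × 10.16 = 0.1943 mol/L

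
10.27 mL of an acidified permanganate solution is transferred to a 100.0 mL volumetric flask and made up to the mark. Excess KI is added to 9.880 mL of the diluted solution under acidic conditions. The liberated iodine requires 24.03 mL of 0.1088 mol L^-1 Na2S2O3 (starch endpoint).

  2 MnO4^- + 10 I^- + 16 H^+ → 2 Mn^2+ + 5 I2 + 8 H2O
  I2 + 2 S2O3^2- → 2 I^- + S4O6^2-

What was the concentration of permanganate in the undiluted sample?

0.5153 mol/L

n(S2O3^2-) = 0.02403 × 0.1088 = 2.614 × 10^-3 mol
n(I2) = n(S2O3^2-)/2 = 1.307 × 10^-3 mol
From the 2:5 ratio, n(MnO4^-) in the aliquot = 2/5 × 1.307 × 10^-3 = 5.229 × 10^-4 mol
[MnO4^-]_dilute = 5.229 × 10^-4 / 0.009880 = 0.05292 mol/L
[MnO4^-]_original = 0.05292 × 100.0/10.27 = 0.5153 mol/L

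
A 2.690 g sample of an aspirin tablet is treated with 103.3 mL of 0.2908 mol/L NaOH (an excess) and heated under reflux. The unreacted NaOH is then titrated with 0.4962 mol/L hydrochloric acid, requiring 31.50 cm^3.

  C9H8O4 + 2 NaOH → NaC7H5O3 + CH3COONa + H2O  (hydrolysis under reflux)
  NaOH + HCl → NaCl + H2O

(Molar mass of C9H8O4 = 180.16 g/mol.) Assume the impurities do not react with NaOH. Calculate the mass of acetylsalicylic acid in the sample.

1.298 g

n(NaOH) added = 0.1033 × 0.2908 = 0.03004 mol
n(HCl) used in back-titration = 0.03150 × 0.4962 = 0.01563 mol
n(NaOH) left over = 0.01563 mol (1:1 ratio)
n(NaOH) consumed by analyte = 0.03004 − 0.01563 = 0.01441 mol
From the 1:2 ratio, n(C9H8O4) = 1/2 × 0.01441 = 7.205 × 10^-3 mol
mass of C9H8O4 = 7.205 × 10^-3 × 180.16 = 1.298 g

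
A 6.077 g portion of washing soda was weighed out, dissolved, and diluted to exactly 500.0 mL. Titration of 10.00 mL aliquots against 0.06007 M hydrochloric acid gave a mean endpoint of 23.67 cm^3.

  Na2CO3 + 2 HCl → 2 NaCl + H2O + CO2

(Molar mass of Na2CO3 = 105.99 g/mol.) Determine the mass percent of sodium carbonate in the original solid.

62.00 %

n(HCl) per titration = 0.02367 × 0.06007 = 1.422 × 10^-3 mol
From the 1:2 ratio, n(Na2CO3) in each aliquot = 1/2 × 1.422 × 10^-3 = 7.109 × 10^-4 mol
n(Na2CO3) in the whole flask = 7.109 × 10^-4 × 500.0/10.00 = 0.03555 mol
mass of Na2CO3 = 0.03555 × 105.99 = 3.768 g
% Na2CO3 = 3.768 / 6.077 × 100 = 62.00 %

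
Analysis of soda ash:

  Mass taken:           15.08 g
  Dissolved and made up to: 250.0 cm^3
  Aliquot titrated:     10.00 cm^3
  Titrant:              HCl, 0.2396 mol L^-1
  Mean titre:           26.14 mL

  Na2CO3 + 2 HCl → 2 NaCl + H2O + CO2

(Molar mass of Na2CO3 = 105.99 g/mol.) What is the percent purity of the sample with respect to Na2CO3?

55.03 %

n(HCl) per titration = 0.02614 × 0.2396 = 6.263 × 10^-3 mol
From the 1:2 ratio, n(Na2CO3) in each aliquot = 1/2 × 6.263 × 10^-3 = 3.132 × 10^-3 mol
n(Na2CO3) in the whole flask = 3.132 × 10^-3 × 250.0/10.00 = 0.07829 mol
mass of Na2CO3 = 0.07829 × 105.99 = 8.298 g
% Na2CO3 = 8.298 / 15.08 × 100 = 55.03 %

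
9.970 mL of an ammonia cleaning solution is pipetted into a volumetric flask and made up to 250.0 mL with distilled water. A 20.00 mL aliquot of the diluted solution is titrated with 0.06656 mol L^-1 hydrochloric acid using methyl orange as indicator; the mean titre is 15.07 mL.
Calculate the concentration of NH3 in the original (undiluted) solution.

1.258 mol/L

NH3 + HCl → NH4Cl
n(HCl) = 0.01507 × 0.06656 = 1.003 × 10^-3 mol
n(NH3) in the aliquot = 1.003 × 10^-3 mol (1:1 ratio)
[NH3]_dilute = 1.003 × 10^-3 / 0.02000 = 0.05015 mol/L
Dilution factor = 250.0 / 9.970 = 25.08
[NH3]_stock = 0.05015 × 25.08 = 1.258 mol/L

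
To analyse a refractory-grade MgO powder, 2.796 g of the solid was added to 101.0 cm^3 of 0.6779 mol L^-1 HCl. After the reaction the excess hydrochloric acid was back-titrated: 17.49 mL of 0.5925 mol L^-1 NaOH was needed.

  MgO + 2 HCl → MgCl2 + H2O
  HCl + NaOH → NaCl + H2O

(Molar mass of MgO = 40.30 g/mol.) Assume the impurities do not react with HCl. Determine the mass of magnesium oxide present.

n(HCl) added = 0.1010 × 0.6779 = 0.06847 mol
n(NaOH) used in back-titration = 0.01749 × 0.5925 = 0.01036 mol
n(HCl) left over = 0.01036 mol (1:1 ratio)
n(HCl) consumed by analyte = 0.06847 − 0.01036 = 0.05811 mol
From the 1:2 ratio, n(MgO) = 1/2 × 0.05811 = 0.02905 mol
mass of MgO = 0.02905 × 40.30 = 1.171 g

1.171 g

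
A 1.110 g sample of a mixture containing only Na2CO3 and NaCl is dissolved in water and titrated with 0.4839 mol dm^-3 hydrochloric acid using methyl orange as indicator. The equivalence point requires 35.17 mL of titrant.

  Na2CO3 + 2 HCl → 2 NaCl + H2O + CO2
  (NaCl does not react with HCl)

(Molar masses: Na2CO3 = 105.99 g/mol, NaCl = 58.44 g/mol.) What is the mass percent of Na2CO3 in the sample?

81.25 %

n(HCl) = 0.03517 × 0.4839 = 0.01702 mol
Let x = n(Na2CO3), y = n(NaCl).
Titrant: 2x = 0.01702;  mass: 105.99x + 58.44y = 1.110
Solving, x = 8.509 × 10^-3 mol, y = 3.561 × 10^-3 mol
mass of Na2CO3 = 8.509 × 10^-3 × 105.99 = 0.9019 g
% Na2CO3 = 0.9019 / 1.110 × 100 = 81.25 %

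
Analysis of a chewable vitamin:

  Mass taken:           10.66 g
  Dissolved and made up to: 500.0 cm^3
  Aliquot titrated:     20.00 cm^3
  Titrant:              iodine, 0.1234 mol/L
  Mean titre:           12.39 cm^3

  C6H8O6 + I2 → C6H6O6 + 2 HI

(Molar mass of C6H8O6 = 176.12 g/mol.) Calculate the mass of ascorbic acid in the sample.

n(I2) per titration = 0.01239 × 0.1234 = 1.529 × 10^-3 mol
n(C6H8O6) in each aliquot = 1.529 × 10^-3 mol (1:1 ratio)
n(C6H8O6) in the whole flask = 1.529 × 10^-3 × 500.0/20.00 = 0.03822 mol
mass of C6H8O6 = 0.03822 × 176.12 = 6.732 g

6.732 g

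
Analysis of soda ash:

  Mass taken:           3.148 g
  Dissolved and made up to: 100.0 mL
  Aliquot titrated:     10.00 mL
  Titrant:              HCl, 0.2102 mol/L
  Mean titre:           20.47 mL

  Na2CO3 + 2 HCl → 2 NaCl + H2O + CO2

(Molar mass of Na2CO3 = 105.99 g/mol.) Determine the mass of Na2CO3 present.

2.280 g

n(HCl) per titration = 0.02047 × 0.2102 = 4.303 × 10^-3 mol
From the 1:2 ratio, n(Na2CO3) in each aliquot = 1/2 × 4.303 × 10^-3 = 2.151 × 10^-3 mol
n(Na2CO3) in the whole flask = 2.151 × 10^-3 × 100.0/10.00 = 0.02151 mol
mass of Na2CO3 = 0.02151 × 105.99 = 2.280 g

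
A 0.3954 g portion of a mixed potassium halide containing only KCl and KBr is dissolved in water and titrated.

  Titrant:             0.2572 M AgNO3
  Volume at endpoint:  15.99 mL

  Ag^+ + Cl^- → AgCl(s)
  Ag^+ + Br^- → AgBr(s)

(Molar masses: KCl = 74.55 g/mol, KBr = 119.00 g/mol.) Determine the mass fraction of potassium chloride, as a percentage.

39.87 %

n(AgNO3) = 0.01599 × 0.2572 = 4.113 × 10^-3 mol
Let x = n(KCl), y = n(KBr).
Titrant: 1x + 1y = 4.113 × 10^-3;  mass: 74.55x + 119.00y = 0.3954
Solving, x = 2.115 × 10^-3 mol, y = 1.998 × 10^-3 mol
mass of KCl = 2.115 × 10^-3 × 74.55 = 0.1577 g
% KCl = 0.1577 / 0.3954 × 100 = 39.87 %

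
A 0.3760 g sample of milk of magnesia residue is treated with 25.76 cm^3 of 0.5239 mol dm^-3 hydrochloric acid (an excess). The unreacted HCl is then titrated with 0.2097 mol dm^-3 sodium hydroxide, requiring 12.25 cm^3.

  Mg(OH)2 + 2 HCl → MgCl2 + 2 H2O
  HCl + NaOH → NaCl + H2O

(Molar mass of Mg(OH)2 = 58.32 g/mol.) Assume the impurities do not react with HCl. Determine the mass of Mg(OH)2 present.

n(HCl) added = 0.02576 × 0.5239 = 0.01350 mol
n(NaOH) used in back-titration = 0.01225 × 0.2097 = 2.569 × 10^-3 mol
n(HCl) left over = 2.569 × 10^-3 mol (1:1 ratio)
n(HCl) consumed by analyte = 0.01350 − 2.569 × 10^-3 = 0.01093 mol
From the 1:2 ratio, n(Mg(OH)2) = 1/2 × 0.01093 = 5.463 × 10^-3 mol
mass of Mg(OH)2 = 5.463 × 10^-3 × 58.32 = 0.3186 g

0.3186 g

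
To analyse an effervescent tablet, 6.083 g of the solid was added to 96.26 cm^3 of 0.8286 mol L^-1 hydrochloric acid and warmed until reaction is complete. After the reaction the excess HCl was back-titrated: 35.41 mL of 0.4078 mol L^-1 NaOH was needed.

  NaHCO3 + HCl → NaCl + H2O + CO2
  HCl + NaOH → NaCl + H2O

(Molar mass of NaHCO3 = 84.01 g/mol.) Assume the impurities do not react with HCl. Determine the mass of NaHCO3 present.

n(HCl) added = 0.09626 × 0.8286 = 0.07976 mol
n(NaOH) used in back-titration = 0.03541 × 0.4078 = 0.01444 mol
n(HCl) left over = 0.01444 mol (1:1 ratio)
n(HCl) consumed by analyte = 0.07976 − 0.01444 = 0.06532 mol
n(NaHCO3) = 0.06532 mol (1:1 ratio)
mass of NaHCO3 = 0.06532 × 84.01 = 5.488 g

5.488 g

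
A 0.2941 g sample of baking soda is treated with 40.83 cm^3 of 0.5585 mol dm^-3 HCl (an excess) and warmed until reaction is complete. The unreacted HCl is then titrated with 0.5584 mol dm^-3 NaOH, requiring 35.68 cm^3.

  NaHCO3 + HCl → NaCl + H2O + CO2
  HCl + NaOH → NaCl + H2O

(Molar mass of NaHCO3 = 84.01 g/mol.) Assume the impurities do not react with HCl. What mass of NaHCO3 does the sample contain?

0.2419 g

n(HCl) added = 0.04083 × 0.5585 = 0.02280 mol
n(NaOH) used in back-titration = 0.03568 × 0.5584 = 0.01992 mol
n(HCl) left over = 0.01992 mol (1:1 ratio)
n(HCl) consumed by analyte = 0.02280 − 0.01992 = 2.880 × 10^-3 mol
n(NaHCO3) = 2.880 × 10^-3 mol (1:1 ratio)
mass of NaHCO3 = 2.880 × 10^-3 × 84.01 = 0.2419 g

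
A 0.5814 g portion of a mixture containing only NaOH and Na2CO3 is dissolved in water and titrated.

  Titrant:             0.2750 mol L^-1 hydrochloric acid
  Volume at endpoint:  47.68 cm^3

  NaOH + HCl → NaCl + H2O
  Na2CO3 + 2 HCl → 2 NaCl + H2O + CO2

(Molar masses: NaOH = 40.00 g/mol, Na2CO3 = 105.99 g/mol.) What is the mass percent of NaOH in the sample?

n(HCl) = 0.04768 × 0.2750 = 0.01311 mol
Let x = n(NaOH), y = n(Na2CO3).
Titrant: 1x + 2y = 0.01311;  mass: 40.00x + 105.99y = 0.5814
Solving, x = 8.732 × 10^-3 mol, y = 2.190 × 10^-3 mol
mass of NaOH = 8.732 × 10^-3 × 40.00 = 0.3493 g
% NaOH = 0.3493 / 0.5814 × 100 = 60.07 %

60.07 %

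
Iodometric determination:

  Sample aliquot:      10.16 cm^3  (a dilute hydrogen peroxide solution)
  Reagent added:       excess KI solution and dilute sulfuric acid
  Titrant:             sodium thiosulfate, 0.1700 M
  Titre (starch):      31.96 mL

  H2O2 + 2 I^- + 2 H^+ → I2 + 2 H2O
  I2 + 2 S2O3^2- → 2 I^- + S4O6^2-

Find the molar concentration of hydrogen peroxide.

0.2674 M

n(S2O3^2-) = 0.03196 × 0.1700 = 5.433 × 10^-3 mol
n(I2) = n(S2O3^2-)/2 = 2.717 × 10^-3 mol
n(H2O2) in the aliquot = 2.717 × 10^-3 mol (1:1 ratio)
[H2O2] = 2.717 × 10^-3 / 0.01016 = 0.2674 mol/L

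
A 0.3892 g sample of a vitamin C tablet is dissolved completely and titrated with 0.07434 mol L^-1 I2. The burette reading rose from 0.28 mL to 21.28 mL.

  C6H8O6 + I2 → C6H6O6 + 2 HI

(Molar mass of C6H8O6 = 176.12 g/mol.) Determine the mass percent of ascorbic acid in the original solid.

n(I2) = 0.02100 L × 0.07434 mol/L = 1.561 × 10^-3 mol
n(C6H8O6) = 1.561 × 10^-3 mol (1:1 ratio)
mass of C6H8O6 = 1.561 × 10^-3 × 176.12 g/mol = 0.2749 g
% C6H8O6 = 0.2749 / 0.3892 × 100 = 70.64 %

70.64 %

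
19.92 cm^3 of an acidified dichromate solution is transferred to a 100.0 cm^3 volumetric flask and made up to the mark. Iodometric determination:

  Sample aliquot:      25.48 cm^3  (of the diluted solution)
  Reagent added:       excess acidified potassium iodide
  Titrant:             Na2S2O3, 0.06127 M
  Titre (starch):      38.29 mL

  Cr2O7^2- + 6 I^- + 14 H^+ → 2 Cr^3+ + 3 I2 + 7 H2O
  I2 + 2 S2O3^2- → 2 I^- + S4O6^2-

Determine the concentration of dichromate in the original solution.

n(S2O3^2-) = 0.03829 × 0.06127 = 2.346 × 10^-3 mol
n(I2) = n(S2O3^2-)/2 = 1.173 × 10^-3 mol
From the 1:3 ratio, n(Cr2O7^2-) in the aliquot = 1/3 × 1.173 × 10^-3 = 3.910 × 10^-4 mol
[Cr2O7^2-]_dilute = 3.910 × 10^-4 / 0.02548 = 0.01535 mol/L
[Cr2O7^2-]_original = 0.01535 × 100.0/19.92 = 0.07704 mol/L

0.07704 M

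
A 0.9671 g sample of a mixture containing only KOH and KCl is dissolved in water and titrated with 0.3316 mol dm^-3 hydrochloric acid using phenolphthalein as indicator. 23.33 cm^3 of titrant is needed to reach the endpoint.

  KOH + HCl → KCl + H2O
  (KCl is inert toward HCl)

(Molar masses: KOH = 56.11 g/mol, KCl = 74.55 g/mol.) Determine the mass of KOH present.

0.4341 g

n(HCl) = 0.02333 × 0.3316 = 7.736 × 10^-3 mol
Let x = n(KOH), y = n(KCl).
Titrant: 1x = 7.736 × 10^-3;  mass: 56.11x + 74.55y = 0.9671
Solving, x = 7.736 × 10^-3 mol, y = 7.150 × 10^-3 mol
mass of KOH = 7.736 × 10^-3 × 56.11 = 0.4341 g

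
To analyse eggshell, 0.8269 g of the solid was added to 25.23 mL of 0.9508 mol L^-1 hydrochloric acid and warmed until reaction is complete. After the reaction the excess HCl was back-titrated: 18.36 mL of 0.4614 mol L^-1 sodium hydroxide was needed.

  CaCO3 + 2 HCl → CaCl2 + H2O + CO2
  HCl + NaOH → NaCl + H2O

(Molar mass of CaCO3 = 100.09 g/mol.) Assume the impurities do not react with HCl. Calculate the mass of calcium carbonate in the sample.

n(HCl) added = 0.02523 × 0.9508 = 0.02399 mol
n(NaOH) used in back-titration = 0.01836 × 0.4614 = 8.471 × 10^-3 mol
n(HCl) left over = 8.471 × 10^-3 mol (1:1 ratio)
n(HCl) consumed by analyte = 0.02399 − 8.471 × 10^-3 = 0.01552 mol
From the 1:2 ratio, n(CaCO3) = 1/2 × 0.01552 = 7.759 × 10^-3 mol
mass of CaCO3 = 7.759 × 10^-3 × 100.09 = 0.7766 g

0.7766 g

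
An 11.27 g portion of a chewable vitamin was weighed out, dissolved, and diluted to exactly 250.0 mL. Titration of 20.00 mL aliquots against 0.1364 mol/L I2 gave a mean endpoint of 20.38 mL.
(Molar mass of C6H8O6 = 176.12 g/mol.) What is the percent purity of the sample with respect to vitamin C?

C6H8O6 + I2 → C6H6O6 + 2 HI
n(I2) per titration = 0.02038 × 0.1364 = 2.780 × 10^-3 mol
n(C6H8O6) in each aliquot = 2.780 × 10^-3 mol (1:1 ratio)
n(C6H8O6) in the whole flask = 2.780 × 10^-3 × 250.0/20.00 = 0.03475 mol
mass of C6H8O6 = 0.03475 × 176.12 = 6.120 g
% C6H8O6 = 6.120 / 11.27 × 100 = 54.30 %

54.30 %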